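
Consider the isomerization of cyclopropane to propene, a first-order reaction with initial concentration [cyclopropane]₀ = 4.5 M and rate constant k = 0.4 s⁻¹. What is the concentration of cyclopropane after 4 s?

0.9085 M

Step 1: For a first-order reaction: [cyclopropane] = [cyclopropane]₀ × e^(-kt)
Step 2: [cyclopropane] = 4.5 × e^(-0.4 × 4)
Step 3: [cyclopropane] = 4.5 × e^(-1.6)
Step 4: [cyclopropane] = 4.5 × 0.201897 = 0.9085 M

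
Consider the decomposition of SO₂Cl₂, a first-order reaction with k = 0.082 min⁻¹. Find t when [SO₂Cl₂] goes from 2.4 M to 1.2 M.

8.453 min

Step 1: For first-order: t = ln([SO₂Cl₂]₀/[SO₂Cl₂])/k
Step 2: t = ln(2.4/1.2)/0.082
Step 3: t = ln(2)/0.082
Step 4: t = 0.6931/0.082 = 8.453 min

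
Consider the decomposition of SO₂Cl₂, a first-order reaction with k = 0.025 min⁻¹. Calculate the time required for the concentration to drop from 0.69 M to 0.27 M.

37.53 min

Step 1: For first-order: t = ln([SO₂Cl₂]₀/[SO₂Cl₂])/k
Step 2: t = ln(0.69/0.27)/0.025
Step 3: t = ln(2.556)/0.025
Step 4: t = 0.9383/0.025 = 37.53 min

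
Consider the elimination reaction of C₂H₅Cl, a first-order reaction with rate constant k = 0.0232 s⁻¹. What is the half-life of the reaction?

29.88 s

Step 1: For a first-order reaction, t₁/₂ = ln(2)/k
Step 2: t₁/₂ = ln(2)/0.0232
Step 3: t₁/₂ = 0.6931/0.0232 = 29.88 s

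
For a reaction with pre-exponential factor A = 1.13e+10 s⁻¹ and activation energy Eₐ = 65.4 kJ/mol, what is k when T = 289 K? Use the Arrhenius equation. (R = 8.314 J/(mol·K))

1.71e-02 s⁻¹

Step 1: Use the Arrhenius equation: k = A × exp(-Eₐ/RT)
Step 2: Convert Eₐ to J/mol: 65.4 kJ/mol = 65400 J/mol
Step 3: Calculate the exponent: -Eₐ/(RT) = -65400/(8.314 × 289) = -27.21886
Step 4: k = 1.13e+10 × exp(-27.21886)
Step 5: k = 1.13e+10 × 1.51008e-12 = 1.7064e-02 s⁻¹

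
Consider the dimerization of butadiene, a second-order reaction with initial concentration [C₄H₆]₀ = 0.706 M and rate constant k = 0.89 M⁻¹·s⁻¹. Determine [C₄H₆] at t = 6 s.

0.148 M

Step 1: For a second-order reaction: 1/[C₄H₆] = 1/[C₄H₆]₀ + kt
Step 2: 1/[C₄H₆] = 1/0.706 + 0.89 × 6
Step 3: 1/[C₄H₆] = 1.416 + 5.34 = 6.756
Step 4: [C₄H₆] = 1/6.756 = 0.148 M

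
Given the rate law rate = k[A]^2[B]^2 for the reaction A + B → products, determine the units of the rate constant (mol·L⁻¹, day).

(mol·L⁻¹)⁻³·day⁻¹

Step 1: Overall order = 2 + 2 = 4.
Step 2: rate has units mol·L⁻¹·day⁻¹; [A]^2[B]^2 has units (mol·L⁻¹)^4.
Step 3: k = rate/([A]^2[B]^2), so units of k = (mol·L⁻¹)^(1-4)·day⁻¹ = (mol·L⁻¹)⁻³·day⁻¹.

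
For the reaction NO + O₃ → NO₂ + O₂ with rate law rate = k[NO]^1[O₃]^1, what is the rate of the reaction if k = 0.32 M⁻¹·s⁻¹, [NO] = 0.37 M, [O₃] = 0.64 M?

0.07578 M/s

Step 1: The rate law is rate = k[NO]^1[O₃]^1
Step 2: Substitute: rate = 0.32 × (0.37)^1 × (0.64)^1
Step 3: rate = 0.32 × 0.37 × 0.64 = 0.075776 M/s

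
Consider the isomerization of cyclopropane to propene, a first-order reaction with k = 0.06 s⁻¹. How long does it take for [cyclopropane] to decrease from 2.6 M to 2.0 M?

4.373 s

Step 1: For first-order: t = ln([cyclopropane]₀/[cyclopropane])/k
Step 2: t = ln(2.6/2.0)/0.06
Step 3: t = ln(1.3)/0.06
Step 4: t = 0.2624/0.06 = 4.373 s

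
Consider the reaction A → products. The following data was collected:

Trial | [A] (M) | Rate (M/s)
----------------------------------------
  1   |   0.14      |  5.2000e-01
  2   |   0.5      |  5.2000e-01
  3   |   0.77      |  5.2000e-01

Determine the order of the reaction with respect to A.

zeroth order (0)

Step 1: Compare trials - when concentration changes, rate stays constant.
Step 2: rate₂/rate₁ = 5.2000e-01/5.2000e-01 = 1
Step 3: [A]₂/[A]₁ = 0.5/0.14 = 3.571
Step 4: Since rate ratio ≈ (conc ratio)^0, the reaction is zeroth order.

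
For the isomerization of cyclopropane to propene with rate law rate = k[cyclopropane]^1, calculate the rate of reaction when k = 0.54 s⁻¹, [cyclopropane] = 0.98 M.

0.5292 M/s

Step 1: Identify the rate law: rate = k[cyclopropane]^1
Step 2: Substitute values: rate = 0.54 × (0.98)^1
Step 3: Calculate: rate = 0.54 × 0.98 = 0.5292 M/s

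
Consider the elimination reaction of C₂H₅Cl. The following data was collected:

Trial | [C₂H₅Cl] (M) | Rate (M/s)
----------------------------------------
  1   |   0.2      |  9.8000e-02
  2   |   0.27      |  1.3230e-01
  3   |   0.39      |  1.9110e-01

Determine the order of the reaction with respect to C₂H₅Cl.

first order (1)

Step 1: Compare trials to find order n where rate₂/rate₁ = ([C₂H₅Cl]₂/[C₂H₅Cl]₁)^n
Step 2: rate₂/rate₁ = 1.3230e-01/9.8000e-02 = 1.35
Step 3: [C₂H₅Cl]₂/[C₂H₅Cl]₁ = 0.27/0.2 = 1.35
Step 4: n = ln(1.35)/ln(1.35) = 1.00 ≈ 1
Step 5: The reaction is first order in C₂H₅Cl.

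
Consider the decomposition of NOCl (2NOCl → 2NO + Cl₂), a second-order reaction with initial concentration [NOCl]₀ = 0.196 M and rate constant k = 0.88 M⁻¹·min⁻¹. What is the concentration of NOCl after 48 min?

0.02112 M

Step 1: For a second-order reaction: 1/[NOCl] = 1/[NOCl]₀ + kt
Step 2: 1/[NOCl] = 1/0.196 + 0.88 × 48
Step 3: 1/[NOCl] = 5.102 + 42.24 = 47.34
Step 4: [NOCl] = 1/47.34 = 0.02112 M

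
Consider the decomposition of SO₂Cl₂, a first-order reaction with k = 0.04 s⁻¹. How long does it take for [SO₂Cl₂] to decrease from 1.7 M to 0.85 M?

17.33 s

Step 1: For first-order: t = ln([SO₂Cl₂]₀/[SO₂Cl₂])/k
Step 2: t = ln(1.7/0.85)/0.04
Step 3: t = ln(2)/0.04
Step 4: t = 0.6931/0.04 = 17.33 s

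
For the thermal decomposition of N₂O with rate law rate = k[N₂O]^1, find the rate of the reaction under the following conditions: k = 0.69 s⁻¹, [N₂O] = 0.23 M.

0.1587 M/s

Step 1: Identify the rate law: rate = k[N₂O]^1
Step 2: Substitute values: rate = 0.69 × (0.23)^1
Step 3: Calculate: rate = 0.69 × 0.23 = 0.1587 M/s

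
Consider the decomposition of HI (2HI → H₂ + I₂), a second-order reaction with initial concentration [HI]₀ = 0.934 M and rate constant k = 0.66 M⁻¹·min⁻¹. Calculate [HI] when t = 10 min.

0.1304 M

Step 1: For a second-order reaction: 1/[HI] = 1/[HI]₀ + kt
Step 2: 1/[HI] = 1/0.934 + 0.66 × 10
Step 3: 1/[HI] = 1.071 + 6.6 = 7.671
Step 4: [HI] = 1/7.671 = 0.1304 M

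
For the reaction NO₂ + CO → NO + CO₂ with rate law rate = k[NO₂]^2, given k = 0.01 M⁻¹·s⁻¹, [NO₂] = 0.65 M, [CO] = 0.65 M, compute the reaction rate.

0.004225 M/s

Step 1: The rate law is rate = k[NO₂]^2
Step 2: Note that the rate does not depend on [CO] (zero order in CO).
Step 3: rate = 0.01 × (0.65)^2 = 0.004225 M/s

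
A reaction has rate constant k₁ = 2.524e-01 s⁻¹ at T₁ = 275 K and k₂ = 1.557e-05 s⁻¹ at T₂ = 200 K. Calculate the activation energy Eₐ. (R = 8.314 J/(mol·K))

59.1 kJ/mol

Step 1: Use the two-temperature Arrhenius form: ln(k₂/k₁) = -Eₐ/R × (1/T₂ - 1/T₁)
Step 2: ln(k₂/k₁) = ln(1.557e-05/2.524e-01) = ln(6.16878e-05) = -9.69342
Step 3: 1/T₂ - 1/T₁ = 1/200 - 1/275 = 1.363636e-03 K⁻¹
Step 4: Eₐ = -R × ln(k₂/k₁) / (1/T₂ - 1/T₁) = -8.314 × -9.69342 / 1.363636e-03
Step 5: Eₐ = 5.9100e+04 J/mol = 59.1 kJ/mol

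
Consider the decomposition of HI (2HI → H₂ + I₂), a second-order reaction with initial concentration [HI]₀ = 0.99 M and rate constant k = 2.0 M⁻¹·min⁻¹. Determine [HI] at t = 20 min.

0.02438 M

Step 1: For a second-order reaction: 1/[HI] = 1/[HI]₀ + kt
Step 2: 1/[HI] = 1/0.99 + 2.0 × 20
Step 3: 1/[HI] = 1.01 + 40 = 41.01
Step 4: [HI] = 1/41.01 = 0.02438 M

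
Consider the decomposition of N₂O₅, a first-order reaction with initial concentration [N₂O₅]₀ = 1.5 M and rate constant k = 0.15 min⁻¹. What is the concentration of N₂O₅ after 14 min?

0.1837 M

Step 1: For a first-order reaction: [N₂O₅] = [N₂O₅]₀ × e^(-kt)
Step 2: [N₂O₅] = 1.5 × e^(-0.15 × 14)
Step 3: [N₂O₅] = 1.5 × e^(-2.1)
Step 4: [N₂O₅] = 1.5 × 0.122456 = 0.1837 M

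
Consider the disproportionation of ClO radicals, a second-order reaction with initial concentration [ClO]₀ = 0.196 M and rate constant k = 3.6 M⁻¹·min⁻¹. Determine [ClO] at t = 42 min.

0.006398 M

Step 1: For a second-order reaction: 1/[ClO] = 1/[ClO]₀ + kt
Step 2: 1/[ClO] = 1/0.196 + 3.6 × 42
Step 3: 1/[ClO] = 5.102 + 151.2 = 156.3
Step 4: [ClO] = 1/156.3 = 0.006398 M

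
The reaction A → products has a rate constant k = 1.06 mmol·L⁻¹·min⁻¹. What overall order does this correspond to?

zeroth order (0)

Step 1: The units of k for an nth-order reaction are (concentration)^(1-n)·(time)⁻¹.
Step 2: Here k has units mmol·L⁻¹·min⁻¹, so the concentration exponent is 1.
Step 3: 1 - n = 1 ⇒ n = 0. The reaction is zeroth order.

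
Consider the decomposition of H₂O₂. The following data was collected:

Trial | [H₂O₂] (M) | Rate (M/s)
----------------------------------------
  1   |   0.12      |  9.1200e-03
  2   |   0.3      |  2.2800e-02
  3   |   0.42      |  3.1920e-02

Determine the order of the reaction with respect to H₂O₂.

first order (1)

Step 1: Compare trials to find order n where rate₂/rate₁ = ([H₂O₂]₂/[H₂O₂]₁)^n
Step 2: rate₂/rate₁ = 2.2800e-02/9.1200e-03 = 2.5
Step 3: [H₂O₂]₂/[H₂O₂]₁ = 0.3/0.12 = 2.5
Step 4: n = ln(2.5)/ln(2.5) = 1.00 ≈ 1
Step 5: The reaction is first order in H₂O₂.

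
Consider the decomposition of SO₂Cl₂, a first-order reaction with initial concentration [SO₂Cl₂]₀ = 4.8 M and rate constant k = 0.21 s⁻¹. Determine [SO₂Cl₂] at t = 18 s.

0.1095 M

Step 1: For a first-order reaction: [SO₂Cl₂] = [SO₂Cl₂]₀ × e^(-kt)
Step 2: [SO₂Cl₂] = 4.8 × e^(-0.21 × 18)
Step 3: [SO₂Cl₂] = 4.8 × e^(-3.78)
Step 4: [SO₂Cl₂] = 4.8 × 0.0228227 = 0.1095 M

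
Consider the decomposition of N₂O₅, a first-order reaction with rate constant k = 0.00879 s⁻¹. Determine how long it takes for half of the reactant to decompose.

78.86 s

Step 1: For a first-order reaction, t₁/₂ = ln(2)/k
Step 2: t₁/₂ = ln(2)/0.00879
Step 3: t₁/₂ = 0.6931/0.00879 = 78.86 s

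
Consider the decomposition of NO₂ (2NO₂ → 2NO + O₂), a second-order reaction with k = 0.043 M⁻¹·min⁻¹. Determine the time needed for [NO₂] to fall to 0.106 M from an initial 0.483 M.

171.2 min

Step 1: For second-order: t = (1/[NO₂] - 1/[NO₂]₀)/k
Step 2: t = (1/0.106 - 1/0.483)/0.043
Step 3: t = (9.434 - 2.07)/0.043
Step 4: t = 7.364/0.043 = 171.2 min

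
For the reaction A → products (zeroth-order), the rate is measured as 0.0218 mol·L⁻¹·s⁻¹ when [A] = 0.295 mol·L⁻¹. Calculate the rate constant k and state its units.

0.0218 mol·L⁻¹·s⁻¹

Step 1: For a zeroth-order reaction, rate = k (independent of concentration).
Step 2: k = rate = 0.0218 mol·L⁻¹·s⁻¹.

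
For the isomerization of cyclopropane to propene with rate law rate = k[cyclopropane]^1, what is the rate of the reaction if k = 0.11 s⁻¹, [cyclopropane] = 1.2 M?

0.132 M/s

Step 1: Identify the rate law: rate = k[cyclopropane]^1
Step 2: Substitute values: rate = 0.11 × (1.2)^1
Step 3: Calculate: rate = 0.11 × 1.2 = 0.132 M/s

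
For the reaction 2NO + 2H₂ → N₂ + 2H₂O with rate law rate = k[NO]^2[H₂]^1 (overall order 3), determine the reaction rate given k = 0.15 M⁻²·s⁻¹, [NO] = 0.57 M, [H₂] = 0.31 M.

0.01511 M/s

Step 1: The rate law is rate = k[NO]^2[H₂]^1, overall order = 2+1 = 3
Step 2: Substitute values: rate = 0.15 × (0.57)^2 × (0.31)^1
Step 3: rate = 0.15 × 0.3249 × 0.31 = 0.0151078 M/s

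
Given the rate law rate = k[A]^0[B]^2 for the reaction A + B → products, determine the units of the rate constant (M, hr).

M⁻¹·hr⁻¹

Step 1: Overall order = 0 + 2 = 2.
Step 2: rate has units M·hr⁻¹; [A]^0[B]^2 has units M^2.
Step 3: k = rate/([A]^0[B]^2), so units of k = M^(1-2)·hr⁻¹ = M⁻¹·hr⁻¹.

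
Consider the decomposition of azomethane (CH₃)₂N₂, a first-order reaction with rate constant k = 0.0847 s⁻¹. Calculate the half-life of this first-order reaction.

8.184 s

Step 1: For a first-order reaction, t₁/₂ = ln(2)/k
Step 2: t₁/₂ = ln(2)/0.0847
Step 3: t₁/₂ = 0.6931/0.0847 = 8.184 s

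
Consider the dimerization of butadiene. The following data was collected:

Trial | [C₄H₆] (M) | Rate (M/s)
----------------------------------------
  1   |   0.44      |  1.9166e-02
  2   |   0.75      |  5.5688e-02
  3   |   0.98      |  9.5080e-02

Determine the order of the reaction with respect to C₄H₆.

second order (2)

Step 1: Compare trials to find order n where rate₂/rate₁ = ([C₄H₆]₂/[C₄H₆]₁)^n
Step 2: rate₂/rate₁ = 5.5688e-02/1.9166e-02 = 2.905
Step 3: [C₄H₆]₂/[C₄H₆]₁ = 0.75/0.44 = 1.705
Step 4: n = ln(2.905)/ln(1.705) = 2.00 ≈ 2
Step 5: The reaction is second order in C₄H₆.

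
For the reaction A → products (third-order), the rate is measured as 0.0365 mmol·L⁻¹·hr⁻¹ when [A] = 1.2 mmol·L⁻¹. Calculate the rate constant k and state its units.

0.02112 (mmol·L⁻¹)⁻²·hr⁻¹

Step 1: rate = k[A]^3, so k = rate / [A]^3.
Step 2: k = 0.0365 / (1.2)^3 = 0.0365 / 1.728.
Step 3: k = 0.02112 (mmol·L⁻¹)⁻²·hr⁻¹.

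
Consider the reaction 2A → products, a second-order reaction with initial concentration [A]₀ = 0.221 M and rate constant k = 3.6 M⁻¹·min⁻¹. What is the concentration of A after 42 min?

0.006422 M

Step 1: For a second-order reaction: 1/[A] = 1/[A]₀ + kt
Step 2: 1/[A] = 1/0.221 + 3.6 × 42
Step 3: 1/[A] = 4.525 + 151.2 = 155.7
Step 4: [A] = 1/155.7 = 0.006422 M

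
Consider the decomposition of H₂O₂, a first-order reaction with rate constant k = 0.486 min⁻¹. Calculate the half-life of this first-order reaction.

1.426 min

Step 1: For a first-order reaction, t₁/₂ = ln(2)/k
Step 2: t₁/₂ = ln(2)/0.486
Step 3: t₁/₂ = 0.6931/0.486 = 1.426 min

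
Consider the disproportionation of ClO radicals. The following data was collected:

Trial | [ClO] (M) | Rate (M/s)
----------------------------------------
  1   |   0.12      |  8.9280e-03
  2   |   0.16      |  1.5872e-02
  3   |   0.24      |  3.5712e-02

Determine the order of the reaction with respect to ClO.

second order (2)

Step 1: Compare trials to find order n where rate₂/rate₁ = ([ClO]₂/[ClO]₁)^n
Step 2: rate₂/rate₁ = 1.5872e-02/8.9280e-03 = 1.778
Step 3: [ClO]₂/[ClO]₁ = 0.16/0.12 = 1.333
Step 4: n = ln(1.778)/ln(1.333) = 2.00 ≈ 2
Step 5: The reaction is second order in ClO.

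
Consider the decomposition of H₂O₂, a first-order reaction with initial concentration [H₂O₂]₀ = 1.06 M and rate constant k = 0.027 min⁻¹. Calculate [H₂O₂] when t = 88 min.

0.0985 M

Step 1: For a first-order reaction: [H₂O₂] = [H₂O₂]₀ × e^(-kt)
Step 2: [H₂O₂] = 1.06 × e^(-0.027 × 88)
Step 3: [H₂O₂] = 1.06 × e^(-2.376)
Step 4: [H₂O₂] = 1.06 × 0.0929215 = 0.0985 M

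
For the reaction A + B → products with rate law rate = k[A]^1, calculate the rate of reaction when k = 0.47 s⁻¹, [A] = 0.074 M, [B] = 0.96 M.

0.03478 M/s

Step 1: The rate law is rate = k[A]^1
Step 2: Note that the rate does not depend on [B] (zero order in B).
Step 3: rate = 0.47 × (0.074)^1 = 0.03478 M/s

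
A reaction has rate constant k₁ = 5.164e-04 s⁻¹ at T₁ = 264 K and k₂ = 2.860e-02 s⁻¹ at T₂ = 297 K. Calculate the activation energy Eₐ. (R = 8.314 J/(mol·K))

79.3 kJ/mol

Step 1: Use the two-temperature Arrhenius form: ln(k₂/k₁) = -Eₐ/R × (1/T₂ - 1/T₁)
Step 2: ln(k₂/k₁) = ln(2.860e-02/5.164e-04) = ln(55.3834) = 4.01428
Step 3: 1/T₂ - 1/T₁ = 1/297 - 1/264 = -4.208754e-04 K⁻¹
Step 4: Eₐ = -R × ln(k₂/k₁) / (1/T₂ - 1/T₁) = -8.314 × 4.01428 / -4.208754e-04
Step 5: Eₐ = 7.9298e+04 J/mol = 79.3 kJ/mol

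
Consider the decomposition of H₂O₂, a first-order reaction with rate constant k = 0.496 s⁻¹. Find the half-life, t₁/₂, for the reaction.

1.397 s

Step 1: For a first-order reaction, t₁/₂ = ln(2)/k
Step 2: t₁/₂ = ln(2)/0.496
Step 3: t₁/₂ = 0.6931/0.496 = 1.397 s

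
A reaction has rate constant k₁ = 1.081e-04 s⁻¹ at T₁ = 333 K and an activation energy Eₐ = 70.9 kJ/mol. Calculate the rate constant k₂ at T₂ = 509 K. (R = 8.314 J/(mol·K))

7.577e-01 s⁻¹

Step 1: Use the two-temperature Arrhenius form: ln(k₂/k₁) = -Eₐ/R × (1/T₂ - 1/T₁)
Step 2: Convert Eₐ to J/mol: 70.9 kJ/mol = 70900 J/mol
Step 3: 1/T₂ - 1/T₁ = 1/509 - 1/333 = -1.038366e-03 K⁻¹
Step 4: ln(k₂/k₁) = -70900/8.314 × -1.038366e-03 = 8.85496
Step 5: k₂ = k₁ × exp(8.85496) = 1.081e-04 × 7.00907e+03 = 7.577e-01 s⁻¹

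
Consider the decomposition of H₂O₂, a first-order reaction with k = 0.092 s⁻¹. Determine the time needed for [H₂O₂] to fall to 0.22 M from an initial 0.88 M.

15.07 s

Step 1: For first-order: t = ln([H₂O₂]₀/[H₂O₂])/k
Step 2: t = ln(0.88/0.22)/0.092
Step 3: t = ln(4)/0.092
Step 4: t = 1.386/0.092 = 15.07 s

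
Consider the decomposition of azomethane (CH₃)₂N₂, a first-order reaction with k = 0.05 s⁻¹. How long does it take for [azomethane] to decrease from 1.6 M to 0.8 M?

13.86 s

Step 1: For first-order: t = ln([azomethane]₀/[azomethane])/k
Step 2: t = ln(1.6/0.8)/0.05
Step 3: t = ln(2)/0.05
Step 4: t = 0.6931/0.05 = 13.86 s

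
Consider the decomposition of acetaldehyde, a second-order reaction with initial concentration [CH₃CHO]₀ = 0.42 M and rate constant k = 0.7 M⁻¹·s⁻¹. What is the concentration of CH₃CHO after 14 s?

0.0821 M

Step 1: For a second-order reaction: 1/[CH₃CHO] = 1/[CH₃CHO]₀ + kt
Step 2: 1/[CH₃CHO] = 1/0.42 + 0.7 × 14
Step 3: 1/[CH₃CHO] = 2.381 + 9.8 = 12.18
Step 4: [CH₃CHO] = 1/12.18 = 0.0821 M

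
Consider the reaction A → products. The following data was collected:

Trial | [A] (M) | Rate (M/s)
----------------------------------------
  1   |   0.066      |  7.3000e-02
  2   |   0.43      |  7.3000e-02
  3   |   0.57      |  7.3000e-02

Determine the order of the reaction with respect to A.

zeroth order (0)

Step 1: Compare trials - when concentration changes, rate stays constant.
Step 2: rate₂/rate₁ = 7.3000e-02/7.3000e-02 = 1
Step 3: [A]₂/[A]₁ = 0.43/0.066 = 6.515
Step 4: Since rate ratio ≈ (conc ratio)^0, the reaction is zeroth order.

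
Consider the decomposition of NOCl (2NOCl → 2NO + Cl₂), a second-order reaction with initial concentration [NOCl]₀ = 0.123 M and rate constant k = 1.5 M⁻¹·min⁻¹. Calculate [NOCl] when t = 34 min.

0.01691 M

Step 1: For a second-order reaction: 1/[NOCl] = 1/[NOCl]₀ + kt
Step 2: 1/[NOCl] = 1/0.123 + 1.5 × 34
Step 3: 1/[NOCl] = 8.13 + 51 = 59.13
Step 4: [NOCl] = 1/59.13 = 0.01691 M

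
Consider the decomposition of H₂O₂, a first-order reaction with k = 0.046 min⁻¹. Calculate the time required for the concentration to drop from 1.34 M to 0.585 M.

18.02 min

Step 1: For first-order: t = ln([H₂O₂]₀/[H₂O₂])/k
Step 2: t = ln(1.34/0.585)/0.046
Step 3: t = ln(2.291)/0.046
Step 4: t = 0.8288/0.046 = 18.02 min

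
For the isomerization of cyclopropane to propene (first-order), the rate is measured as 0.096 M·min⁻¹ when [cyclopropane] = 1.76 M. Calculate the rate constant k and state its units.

0.05455 min⁻¹

Step 1: rate = k[cyclopropane]^1, so k = rate / [cyclopropane]^1.
Step 2: k = 0.096 / (1.76)^1 = 0.096 / 1.76.
Step 3: k = 0.05455 min⁻¹.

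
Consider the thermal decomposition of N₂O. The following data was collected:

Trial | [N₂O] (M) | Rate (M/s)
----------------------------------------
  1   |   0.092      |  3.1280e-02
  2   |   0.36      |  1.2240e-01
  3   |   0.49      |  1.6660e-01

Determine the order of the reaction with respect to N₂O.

first order (1)

Step 1: Compare trials to find order n where rate₂/rate₁ = ([N₂O]₂/[N₂O]₁)^n
Step 2: rate₂/rate₁ = 1.2240e-01/3.1280e-02 = 3.913
Step 3: [N₂O]₂/[N₂O]₁ = 0.36/0.092 = 3.913
Step 4: n = ln(3.913)/ln(3.913) = 1.00 ≈ 1
Step 5: The reaction is first order in N₂O.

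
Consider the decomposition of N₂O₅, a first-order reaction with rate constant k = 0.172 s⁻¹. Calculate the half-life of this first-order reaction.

4.03 s

Step 1: For a first-order reaction, t₁/₂ = ln(2)/k
Step 2: t₁/₂ = ln(2)/0.172
Step 3: t₁/₂ = 0.6931/0.172 = 4.03 s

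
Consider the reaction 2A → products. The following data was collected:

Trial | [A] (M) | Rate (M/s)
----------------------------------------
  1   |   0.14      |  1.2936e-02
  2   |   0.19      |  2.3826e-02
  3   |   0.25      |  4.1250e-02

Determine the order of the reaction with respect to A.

second order (2)

Step 1: Compare trials to find order n where rate₂/rate₁ = ([A]₂/[A]₁)^n
Step 2: rate₂/rate₁ = 2.3826e-02/1.2936e-02 = 1.842
Step 3: [A]₂/[A]₁ = 0.19/0.14 = 1.357
Step 4: n = ln(1.842)/ln(1.357) = 2.00 ≈ 2
Step 5: The reaction is second order in A.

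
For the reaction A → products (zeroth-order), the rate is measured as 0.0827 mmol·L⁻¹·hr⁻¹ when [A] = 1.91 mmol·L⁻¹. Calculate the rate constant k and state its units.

0.0827 mmol·L⁻¹·hr⁻¹

Step 1: For a zeroth-order reaction, rate = k (independent of concentration).
Step 2: k = rate = 0.0827 mmol·L⁻¹·hr⁻¹.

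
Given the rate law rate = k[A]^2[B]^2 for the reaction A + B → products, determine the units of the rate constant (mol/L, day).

(mol/L)⁻³·day⁻¹

Step 1: Overall order = 2 + 2 = 4.
Step 2: rate has units mol/L·day⁻¹; [A]^2[B]^2 has units (mol/L)^4.
Step 3: k = rate/([A]^2[B]^2), so units of k = (mol/L)^(1-4)·day⁻¹ = (mol/L)⁻³·day⁻¹.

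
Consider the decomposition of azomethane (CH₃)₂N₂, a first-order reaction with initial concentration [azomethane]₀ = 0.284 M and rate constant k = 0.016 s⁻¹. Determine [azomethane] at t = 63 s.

0.1036 M

Step 1: For a first-order reaction: [azomethane] = [azomethane]₀ × e^(-kt)
Step 2: [azomethane] = 0.284 × e^(-0.016 × 63)
Step 3: [azomethane] = 0.284 × e^(-1.008)
Step 4: [azomethane] = 0.284 × 0.364948 = 0.1036 M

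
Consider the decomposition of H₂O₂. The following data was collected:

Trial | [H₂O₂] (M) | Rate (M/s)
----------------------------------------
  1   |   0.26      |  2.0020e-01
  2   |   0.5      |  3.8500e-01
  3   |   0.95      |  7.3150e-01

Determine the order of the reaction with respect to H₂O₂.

first order (1)

Step 1: Compare trials to find order n where rate₂/rate₁ = ([H₂O₂]₂/[H₂O₂]₁)^n
Step 2: rate₂/rate₁ = 3.8500e-01/2.0020e-01 = 1.923
Step 3: [H₂O₂]₂/[H₂O₂]₁ = 0.5/0.26 = 1.923
Step 4: n = ln(1.923)/ln(1.923) = 1.00 ≈ 1
Step 5: The reaction is first order in H₂O₂.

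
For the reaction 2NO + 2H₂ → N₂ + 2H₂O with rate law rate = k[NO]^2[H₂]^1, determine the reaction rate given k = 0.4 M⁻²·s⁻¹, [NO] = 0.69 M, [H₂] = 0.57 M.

0.1086 M/s

Step 1: The rate law is rate = k[NO]^2[H₂]^1
Step 2: Substitute: rate = 0.4 × (0.69)^2 × (0.57)^1
Step 3: rate = 0.4 × 0.4761 × 0.57 = 0.108551 M/s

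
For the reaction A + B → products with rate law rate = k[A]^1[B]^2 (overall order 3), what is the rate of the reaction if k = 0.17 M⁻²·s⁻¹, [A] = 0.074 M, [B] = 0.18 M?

0.0004076 M/s

Step 1: The rate law is rate = k[A]^1[B]^2, overall order = 1+2 = 3
Step 2: Substitute values: rate = 0.17 × (0.074)^1 × (0.18)^2
Step 3: rate = 0.17 × 0.074 × 0.0324 = 0.000407592 M/s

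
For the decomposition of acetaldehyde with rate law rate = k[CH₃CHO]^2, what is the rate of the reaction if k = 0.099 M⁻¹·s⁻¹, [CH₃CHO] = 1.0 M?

0.099 M/s

Step 1: Identify the rate law: rate = k[CH₃CHO]^2
Step 2: Substitute values: rate = 0.099 × (1.0)^2
Step 3: Calculate: rate = 0.099 × 1 = 0.099 M/s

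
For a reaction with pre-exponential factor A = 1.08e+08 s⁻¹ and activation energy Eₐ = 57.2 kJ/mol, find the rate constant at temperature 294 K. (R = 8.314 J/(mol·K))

7.42e-03 s⁻¹

Step 1: Use the Arrhenius equation: k = A × exp(-Eₐ/RT)
Step 2: Convert Eₐ to J/mol: 57.2 kJ/mol = 57200 J/mol
Step 3: Calculate the exponent: -Eₐ/(RT) = -57200/(8.314 × 294) = -23.40123
Step 4: k = 1.08e+08 × exp(-23.40123)
Step 5: k = 1.08e+08 × 6.87029e-11 = 7.4199e-03 s⁻¹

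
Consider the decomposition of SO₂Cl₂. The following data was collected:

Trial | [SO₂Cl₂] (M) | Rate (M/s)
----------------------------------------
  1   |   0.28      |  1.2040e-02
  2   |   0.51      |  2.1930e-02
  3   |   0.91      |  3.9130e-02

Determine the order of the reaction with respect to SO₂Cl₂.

first order (1)

Step 1: Compare trials to find order n where rate₂/rate₁ = ([SO₂Cl₂]₂/[SO₂Cl₂]₁)^n
Step 2: rate₂/rate₁ = 2.1930e-02/1.2040e-02 = 1.821
Step 3: [SO₂Cl₂]₂/[SO₂Cl₂]₁ = 0.51/0.28 = 1.821
Step 4: n = ln(1.821)/ln(1.821) = 1.00 ≈ 1
Step 5: The reaction is first order in SO₂Cl₂.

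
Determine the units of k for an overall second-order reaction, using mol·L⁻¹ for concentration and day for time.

(mol·L⁻¹)⁻¹·day⁻¹

Step 1: For overall order n, rate = k × (concentration)^n.
Step 2: Rate has units mol·L⁻¹·day⁻¹; concentration term has units (mol·L⁻¹)^2.
Step 3: k = rate / (concentration)^n, so units of k = (mol·L⁻¹)^(1-2)·day⁻¹ = (mol·L⁻¹)⁻¹·day⁻¹.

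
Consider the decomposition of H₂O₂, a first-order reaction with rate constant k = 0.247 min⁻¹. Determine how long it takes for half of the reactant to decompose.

2.806 min

Step 1: For a first-order reaction, t₁/₂ = ln(2)/k
Step 2: t₁/₂ = ln(2)/0.247
Step 3: t₁/₂ = 0.6931/0.247 = 2.806 min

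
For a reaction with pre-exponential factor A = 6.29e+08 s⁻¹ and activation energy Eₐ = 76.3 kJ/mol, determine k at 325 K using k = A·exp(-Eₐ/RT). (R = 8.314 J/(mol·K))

3.43e-04 s⁻¹

Step 1: Use the Arrhenius equation: k = A × exp(-Eₐ/RT)
Step 2: Convert Eₐ to J/mol: 76.3 kJ/mol = 76300 J/mol
Step 3: Calculate the exponent: -Eₐ/(RT) = -76300/(8.314 × 325) = -28.23782
Step 4: k = 6.29e+08 × exp(-28.23782)
Step 5: k = 6.29e+08 × 5.45093e-13 = 3.4286e-04 s⁻¹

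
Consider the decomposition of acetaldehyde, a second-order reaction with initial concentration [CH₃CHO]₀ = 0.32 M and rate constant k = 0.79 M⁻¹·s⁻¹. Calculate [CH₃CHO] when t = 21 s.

0.05072 M

Step 1: For a second-order reaction: 1/[CH₃CHO] = 1/[CH₃CHO]₀ + kt
Step 2: 1/[CH₃CHO] = 1/0.32 + 0.79 × 21
Step 3: 1/[CH₃CHO] = 3.125 + 16.59 = 19.71
Step 4: [CH₃CHO] = 1/19.71 = 0.05072 M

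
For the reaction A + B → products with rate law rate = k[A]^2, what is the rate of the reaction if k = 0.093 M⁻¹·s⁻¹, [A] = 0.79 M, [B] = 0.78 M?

0.05804 M/s

Step 1: The rate law is rate = k[A]^2
Step 2: Note that the rate does not depend on [B] (zero order in B).
Step 3: rate = 0.093 × (0.79)^2 = 0.0580413 M/s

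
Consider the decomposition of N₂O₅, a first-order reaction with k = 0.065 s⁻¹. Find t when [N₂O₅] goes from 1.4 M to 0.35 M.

21.33 s

Step 1: For first-order: t = ln([N₂O₅]₀/[N₂O₅])/k
Step 2: t = ln(1.4/0.35)/0.065
Step 3: t = ln(4)/0.065
Step 4: t = 1.386/0.065 = 21.33 s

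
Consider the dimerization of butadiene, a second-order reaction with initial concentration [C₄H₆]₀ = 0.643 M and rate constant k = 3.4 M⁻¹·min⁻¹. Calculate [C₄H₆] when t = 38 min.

0.007648 M

Step 1: For a second-order reaction: 1/[C₄H₆] = 1/[C₄H₆]₀ + kt
Step 2: 1/[C₄H₆] = 1/0.643 + 3.4 × 38
Step 3: 1/[C₄H₆] = 1.555 + 129.2 = 130.8
Step 4: [C₄H₆] = 1/130.8 = 0.007648 M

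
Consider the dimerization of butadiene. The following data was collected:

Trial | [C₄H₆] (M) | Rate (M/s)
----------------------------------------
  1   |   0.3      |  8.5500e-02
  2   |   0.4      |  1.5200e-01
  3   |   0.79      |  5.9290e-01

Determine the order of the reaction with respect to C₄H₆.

second order (2)

Step 1: Compare trials to find order n where rate₂/rate₁ = ([C₄H₆]₂/[C₄H₆]₁)^n
Step 2: rate₂/rate₁ = 1.5200e-01/8.5500e-02 = 1.778
Step 3: [C₄H₆]₂/[C₄H₆]₁ = 0.4/0.3 = 1.333
Step 4: n = ln(1.778)/ln(1.333) = 2.00 ≈ 2
Step 5: The reaction is second order in C₄H₆.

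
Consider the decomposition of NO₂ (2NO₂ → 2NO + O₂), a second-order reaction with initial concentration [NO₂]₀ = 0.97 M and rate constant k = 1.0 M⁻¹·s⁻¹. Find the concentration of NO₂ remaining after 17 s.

0.05546 M

Step 1: For a second-order reaction: 1/[NO₂] = 1/[NO₂]₀ + kt
Step 2: 1/[NO₂] = 1/0.97 + 1.0 × 17
Step 3: 1/[NO₂] = 1.031 + 17 = 18.03
Step 4: [NO₂] = 1/18.03 = 0.05546 M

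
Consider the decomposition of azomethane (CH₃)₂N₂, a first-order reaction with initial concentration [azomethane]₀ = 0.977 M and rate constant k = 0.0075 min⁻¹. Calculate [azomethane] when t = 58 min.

0.6324 M

Step 1: For a first-order reaction: [azomethane] = [azomethane]₀ × e^(-kt)
Step 2: [azomethane] = 0.977 × e^(-0.0075 × 58)
Step 3: [azomethane] = 0.977 × e^(-0.435)
Step 4: [azomethane] = 0.977 × 0.647265 = 0.6324 M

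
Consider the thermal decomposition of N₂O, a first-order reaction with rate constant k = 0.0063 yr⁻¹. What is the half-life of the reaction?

110 yr

Step 1: For a first-order reaction, t₁/₂ = ln(2)/k
Step 2: t₁/₂ = ln(2)/0.0063
Step 3: t₁/₂ = 0.6931/0.0063 = 110 yr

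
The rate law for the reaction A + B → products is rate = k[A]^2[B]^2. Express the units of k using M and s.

M⁻³·s⁻¹

Step 1: Overall order = 2 + 2 = 4.
Step 2: rate has units M·s⁻¹; [A]^2[B]^2 has units M^4.
Step 3: k = rate/([A]^2[B]^2), so units of k = M^(1-4)·s⁻¹ = M⁻³·s⁻¹.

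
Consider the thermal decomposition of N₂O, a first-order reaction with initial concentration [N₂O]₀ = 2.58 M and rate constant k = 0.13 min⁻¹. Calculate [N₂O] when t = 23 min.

0.1297 M

Step 1: For a first-order reaction: [N₂O] = [N₂O]₀ × e^(-kt)
Step 2: [N₂O] = 2.58 × e^(-0.13 × 23)
Step 3: [N₂O] = 2.58 × e^(-2.99)
Step 4: [N₂O] = 2.58 × 0.0502874 = 0.1297 M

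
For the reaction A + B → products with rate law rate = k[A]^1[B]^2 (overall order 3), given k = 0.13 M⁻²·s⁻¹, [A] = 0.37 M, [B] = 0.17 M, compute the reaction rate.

0.00139 M/s

Step 1: The rate law is rate = k[A]^1[B]^2, overall order = 1+2 = 3
Step 2: Substitute values: rate = 0.13 × (0.37)^1 × (0.17)^2
Step 3: rate = 0.13 × 0.37 × 0.0289 = 0.00139009 M/s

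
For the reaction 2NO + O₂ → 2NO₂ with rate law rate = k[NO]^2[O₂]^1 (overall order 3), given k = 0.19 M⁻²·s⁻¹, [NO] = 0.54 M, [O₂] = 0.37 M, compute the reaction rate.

0.0205 M/s

Step 1: The rate law is rate = k[NO]^2[O₂]^1, overall order = 2+1 = 3
Step 2: Substitute values: rate = 0.19 × (0.54)^2 × (0.37)^1
Step 3: rate = 0.19 × 0.2916 × 0.37 = 0.0204995 M/s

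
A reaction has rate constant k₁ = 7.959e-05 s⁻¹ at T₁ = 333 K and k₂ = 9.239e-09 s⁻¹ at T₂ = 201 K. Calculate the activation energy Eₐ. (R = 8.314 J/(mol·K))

38.2 kJ/mol

Step 1: Use the two-temperature Arrhenius form: ln(k₂/k₁) = -Eₐ/R × (1/T₂ - 1/T₁)
Step 2: ln(k₂/k₁) = ln(9.239e-09/7.959e-05) = ln(0.000116082) = -9.06121
Step 3: 1/T₂ - 1/T₁ = 1/201 - 1/333 = 1.972121e-03 K⁻¹
Step 4: Eₐ = -R × ln(k₂/k₁) / (1/T₂ - 1/T₁) = -8.314 × -9.06121 / 1.972121e-03
Step 5: Eₐ = 3.8200e+04 J/mol = 38.2 kJ/mol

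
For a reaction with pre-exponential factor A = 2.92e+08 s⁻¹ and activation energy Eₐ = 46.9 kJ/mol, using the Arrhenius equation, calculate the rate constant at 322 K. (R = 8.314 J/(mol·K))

7.19e+00 s⁻¹

Step 1: Use the Arrhenius equation: k = A × exp(-Eₐ/RT)
Step 2: Convert Eₐ to J/mol: 46.9 kJ/mol = 46900 J/mol
Step 3: Calculate the exponent: -Eₐ/(RT) = -46900/(8.314 × 322) = -17.51890
Step 4: k = 2.92e+08 × exp(-17.51890)
Step 5: k = 2.92e+08 × 2.46399e-08 = 7.1949e+00 s⁻¹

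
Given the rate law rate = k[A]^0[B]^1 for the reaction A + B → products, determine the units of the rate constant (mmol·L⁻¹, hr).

hr⁻¹

Step 1: Overall order = 0 + 1 = 1.
Step 2: rate has units mmol·L⁻¹·hr⁻¹; [A]^0[B]^1 has units (mmol·L⁻¹)^1.
Step 3: k = rate/([A]^0[B]^1), so units of k = (mmol·L⁻¹)^(1-1)·hr⁻¹ = hr⁻¹.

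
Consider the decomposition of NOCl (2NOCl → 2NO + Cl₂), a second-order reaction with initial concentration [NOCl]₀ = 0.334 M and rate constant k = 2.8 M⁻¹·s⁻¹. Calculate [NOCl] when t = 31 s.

0.01114 M

Step 1: For a second-order reaction: 1/[NOCl] = 1/[NOCl]₀ + kt
Step 2: 1/[NOCl] = 1/0.334 + 2.8 × 31
Step 3: 1/[NOCl] = 2.994 + 86.8 = 89.79
Step 4: [NOCl] = 1/89.79 = 0.01114 M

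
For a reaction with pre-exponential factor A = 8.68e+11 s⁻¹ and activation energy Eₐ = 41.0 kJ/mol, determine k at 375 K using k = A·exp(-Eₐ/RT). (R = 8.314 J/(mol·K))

1.69e+06 s⁻¹

Step 1: Use the Arrhenius equation: k = A × exp(-Eₐ/RT)
Step 2: Convert Eₐ to J/mol: 41.0 kJ/mol = 41000 J/mol
Step 3: Calculate the exponent: -Eₐ/(RT) = -41000/(8.314 × 375) = -13.15051
Step 4: k = 8.68e+11 × exp(-13.15051)
Step 5: k = 8.68e+11 × 1.94449e-06 = 1.6878e+06 s⁻¹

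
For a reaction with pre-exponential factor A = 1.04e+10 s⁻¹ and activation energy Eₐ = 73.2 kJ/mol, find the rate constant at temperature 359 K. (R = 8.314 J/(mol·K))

2.32e-01 s⁻¹

Step 1: Use the Arrhenius equation: k = A × exp(-Eₐ/RT)
Step 2: Convert Eₐ to J/mol: 73.2 kJ/mol = 73200 J/mol
Step 3: Calculate the exponent: -Eₐ/(RT) = -73200/(8.314 × 359) = -24.52486
Step 4: k = 1.04e+10 × exp(-24.52486)
Step 5: k = 1.04e+10 × 2.23351e-11 = 2.3229e-01 s⁻¹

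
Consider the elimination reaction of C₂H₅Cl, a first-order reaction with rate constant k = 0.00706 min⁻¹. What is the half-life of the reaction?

98.18 min

Step 1: For a first-order reaction, t₁/₂ = ln(2)/k
Step 2: t₁/₂ = ln(2)/0.00706
Step 3: t₁/₂ = 0.6931/0.00706 = 98.18 min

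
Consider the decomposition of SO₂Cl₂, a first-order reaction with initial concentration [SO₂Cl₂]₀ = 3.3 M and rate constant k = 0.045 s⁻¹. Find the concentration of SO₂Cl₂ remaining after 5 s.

2.635 M

Step 1: For a first-order reaction: [SO₂Cl₂] = [SO₂Cl₂]₀ × e^(-kt)
Step 2: [SO₂Cl₂] = 3.3 × e^(-0.045 × 5)
Step 3: [SO₂Cl₂] = 3.3 × e^(-0.225)
Step 4: [SO₂Cl₂] = 3.3 × 0.798516 = 2.635 M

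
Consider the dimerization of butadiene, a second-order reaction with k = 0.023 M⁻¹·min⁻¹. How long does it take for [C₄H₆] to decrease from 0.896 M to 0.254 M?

122.6 min

Step 1: For second-order: t = (1/[C₄H₆] - 1/[C₄H₆]₀)/k
Step 2: t = (1/0.254 - 1/0.896)/0.023
Step 3: t = (3.937 - 1.116)/0.023
Step 4: t = 2.821/0.023 = 122.6 min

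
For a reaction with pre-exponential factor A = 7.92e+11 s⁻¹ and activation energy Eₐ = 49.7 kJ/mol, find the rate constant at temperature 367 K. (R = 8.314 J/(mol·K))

6.68e+04 s⁻¹

Step 1: Use the Arrhenius equation: k = A × exp(-Eₐ/RT)
Step 2: Convert Eₐ to J/mol: 49.7 kJ/mol = 49700 J/mol
Step 3: Calculate the exponent: -Eₐ/(RT) = -49700/(8.314 × 367) = -16.28847
Step 4: k = 7.92e+11 × exp(-16.28847)
Step 5: k = 7.92e+11 × 8.43349e-08 = 6.6793e+04 s⁻¹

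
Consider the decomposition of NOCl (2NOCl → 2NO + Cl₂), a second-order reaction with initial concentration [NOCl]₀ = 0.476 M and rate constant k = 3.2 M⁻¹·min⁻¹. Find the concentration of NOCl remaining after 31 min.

0.009872 M

Step 1: For a second-order reaction: 1/[NOCl] = 1/[NOCl]₀ + kt
Step 2: 1/[NOCl] = 1/0.476 + 3.2 × 31
Step 3: 1/[NOCl] = 2.101 + 99.2 = 101.3
Step 4: [NOCl] = 1/101.3 = 0.009872 M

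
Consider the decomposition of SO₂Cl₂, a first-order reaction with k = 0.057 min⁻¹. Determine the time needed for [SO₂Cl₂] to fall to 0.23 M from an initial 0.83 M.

22.51 min

Step 1: For first-order: t = ln([SO₂Cl₂]₀/[SO₂Cl₂])/k
Step 2: t = ln(0.83/0.23)/0.057
Step 3: t = ln(3.609)/0.057
Step 4: t = 1.283/0.057 = 22.51 min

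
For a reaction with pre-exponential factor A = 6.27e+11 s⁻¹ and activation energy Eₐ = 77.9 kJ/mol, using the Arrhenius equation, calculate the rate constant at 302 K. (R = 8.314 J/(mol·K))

2.10e-02 s⁻¹

Step 1: Use the Arrhenius equation: k = A × exp(-Eₐ/RT)
Step 2: Convert Eₐ to J/mol: 77.9 kJ/mol = 77900 J/mol
Step 3: Calculate the exponent: -Eₐ/(RT) = -77900/(8.314 × 302) = -31.02562
Step 4: k = 6.27e+11 × exp(-31.02562)
Step 5: k = 6.27e+11 × 3.35540e-14 = 2.1038e-02 s⁻¹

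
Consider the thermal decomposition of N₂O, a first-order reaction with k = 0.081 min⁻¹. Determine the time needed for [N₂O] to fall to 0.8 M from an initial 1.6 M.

8.557 min

Step 1: For first-order: t = ln([N₂O]₀/[N₂O])/k
Step 2: t = ln(1.6/0.8)/0.081
Step 3: t = ln(2)/0.081
Step 4: t = 0.6931/0.081 = 8.557 min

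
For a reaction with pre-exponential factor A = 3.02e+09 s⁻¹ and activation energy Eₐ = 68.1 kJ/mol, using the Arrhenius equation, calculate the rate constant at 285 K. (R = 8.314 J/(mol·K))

9.96e-04 s⁻¹

Step 1: Use the Arrhenius equation: k = A × exp(-Eₐ/RT)
Step 2: Convert Eₐ to J/mol: 68.1 kJ/mol = 68100 J/mol
Step 3: Calculate the exponent: -Eₐ/(RT) = -68100/(8.314 × 285) = -28.74036
Step 4: k = 3.02e+09 × exp(-28.74036)
Step 5: k = 3.02e+09 × 3.29777e-13 = 9.9593e-04 s⁻¹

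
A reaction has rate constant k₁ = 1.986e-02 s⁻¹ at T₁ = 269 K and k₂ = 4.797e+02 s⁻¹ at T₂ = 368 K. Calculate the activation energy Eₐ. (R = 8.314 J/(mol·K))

83.9 kJ/mol

Step 1: Use the two-temperature Arrhenius form: ln(k₂/k₁) = -Eₐ/R × (1/T₂ - 1/T₁)
Step 2: ln(k₂/k₁) = ln(4.797e+02/1.986e-02) = ln(24154.1) = 10.0922
Step 3: 1/T₂ - 1/T₁ = 1/368 - 1/269 = -1.000081e-03 K⁻¹
Step 4: Eₐ = -R × ln(k₂/k₁) / (1/T₂ - 1/T₁) = -8.314 × 10.0922 / -1.000081e-03
Step 5: Eₐ = 8.3900e+04 J/mol = 83.9 kJ/mol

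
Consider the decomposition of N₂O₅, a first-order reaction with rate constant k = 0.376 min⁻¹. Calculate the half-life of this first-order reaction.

1.843 min

Step 1: For a first-order reaction, t₁/₂ = ln(2)/k
Step 2: t₁/₂ = ln(2)/0.376
Step 3: t₁/₂ = 0.6931/0.376 = 1.843 min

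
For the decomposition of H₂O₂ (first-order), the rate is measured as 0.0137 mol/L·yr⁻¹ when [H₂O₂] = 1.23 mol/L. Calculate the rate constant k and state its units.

0.01114 yr⁻¹

Step 1: rate = k[H₂O₂]^1, so k = rate / [H₂O₂]^1.
Step 2: k = 0.0137 / (1.23)^1 = 0.0137 / 1.23.
Step 3: k = 0.01114 yr⁻¹.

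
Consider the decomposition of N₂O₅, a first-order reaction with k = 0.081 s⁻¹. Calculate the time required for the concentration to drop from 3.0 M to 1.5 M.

8.557 s

Step 1: For first-order: t = ln([N₂O₅]₀/[N₂O₅])/k
Step 2: t = ln(3.0/1.5)/0.081
Step 3: t = ln(2)/0.081
Step 4: t = 0.6931/0.081 = 8.557 s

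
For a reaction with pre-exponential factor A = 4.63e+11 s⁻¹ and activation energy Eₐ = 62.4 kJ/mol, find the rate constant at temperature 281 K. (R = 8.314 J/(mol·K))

1.16e+00 s⁻¹

Step 1: Use the Arrhenius equation: k = A × exp(-Eₐ/RT)
Step 2: Convert Eₐ to J/mol: 62.4 kJ/mol = 62400 J/mol
Step 3: Calculate the exponent: -Eₐ/(RT) = -62400/(8.314 × 281) = -26.70965
Step 4: k = 4.63e+11 × exp(-26.70965)
Step 5: k = 4.63e+11 × 2.51273e-12 = 1.1634e+00 s⁻¹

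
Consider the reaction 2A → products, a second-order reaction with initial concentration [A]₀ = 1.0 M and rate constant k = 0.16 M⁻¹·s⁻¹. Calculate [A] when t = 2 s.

0.7576 M

Step 1: For a second-order reaction: 1/[A] = 1/[A]₀ + kt
Step 2: 1/[A] = 1/1.0 + 0.16 × 2
Step 3: 1/[A] = 1 + 0.32 = 1.32
Step 4: [A] = 1/1.32 = 0.7576 M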